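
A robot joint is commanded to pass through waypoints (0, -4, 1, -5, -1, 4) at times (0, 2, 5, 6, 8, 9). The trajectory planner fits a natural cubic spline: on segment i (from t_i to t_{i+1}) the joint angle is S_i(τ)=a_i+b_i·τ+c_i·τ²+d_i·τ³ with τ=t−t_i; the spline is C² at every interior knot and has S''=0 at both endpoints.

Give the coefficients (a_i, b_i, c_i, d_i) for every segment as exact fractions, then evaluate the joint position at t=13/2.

  seg 0: a=0 b=-5986/1659 c=0 d=667/1659
  seg 1: a=-4 b=2018/1659 c=1334/553 d=-417/553
  seg 2: a=1 b=-7747/1659 c=-2419/553 d=5050/1659
  seg 3: a=-5 b=-7111/1659 c=2631/553 d=-5357/6636
  seg 4: a=-1 b=8390/1659 c=-95/1106 d=95/3318
S(13/2) = -107143/17696

Δ: Δ0=-2, Δ1=5/3, Δ2=-6, Δ3=2, Δ4=5
row 1: diag=10, rhs=22; c'=3/10, d'=11/5
row 2: denom=8−3·3/10=71/10; d'=(-46−3·11/5)/(71/10)=-526/71
row 3: denom=6−1·10/71=416/71; d'=(48−1·-526/71)/(416/71)=1967/208
row 4: denom=6−2·71/208=553/104; d'=(18−2·1967/208)/(553/104)=-95/553
back: M4=-95/553
back: M3=1967/208−71/208·-95/553=5262/553
back: M2=-526/71−10/71·5262/553=-4838/553
back: M1=11/5−3/10·-4838/553=2668/553
M: M0=0, M1=2668/553, M2=-4838/553, M3=5262/553, M4=-95/553, M5=0
seg 0: a=0, c=M0/2=0, d=(M1−M0)/(6·2)=667/1659, b=Δ0−h0·(2M0+M1)/6=-5986/1659
seg 1: a=-4, c=M1/2=1334/553, d=(M2−M1)/(6·3)=-417/553, b=Δ1−h1·(2M1+M2)/6=2018/1659
seg 2: a=1, c=M2/2=-2419/553, d=(M3−M2)/(6·1)=5050/1659, b=Δ2−h2·(2M2+M3)/6=-7747/1659
seg 3: a=-5, c=M3/2=2631/553, d=(M4−M3)/(6·2)=-5357/6636, b=Δ3−h3·(2M3+M4)/6=-7111/1659
seg 4: a=-1, c=M4/2=-95/1106, d=(M5−M4)/(6·1)=95/3318, b=Δ4−h4·(2M4+M5)/6=8390/1659
t_q=13/2 → seg 3, τ=1/2; S=-5+-7111/1659·τ+2631/553·τ²+-5357/6636·τ³=-107143/17696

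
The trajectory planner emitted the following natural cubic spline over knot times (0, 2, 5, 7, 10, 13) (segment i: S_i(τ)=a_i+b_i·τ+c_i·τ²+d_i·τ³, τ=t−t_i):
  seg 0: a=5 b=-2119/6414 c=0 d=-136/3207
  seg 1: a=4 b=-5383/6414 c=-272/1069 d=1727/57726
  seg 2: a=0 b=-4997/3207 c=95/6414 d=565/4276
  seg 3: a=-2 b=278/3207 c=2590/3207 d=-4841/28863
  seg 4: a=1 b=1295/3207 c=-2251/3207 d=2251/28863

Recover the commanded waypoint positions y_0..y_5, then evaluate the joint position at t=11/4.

y_0=5 y_1=4 y_2=0 y_3=-2 y_4=1 y_5=-2
S(11/4) = 443343/136832

y_0 = S_0(0) = a_0 = 5
y_1 = S_1(0) = a_1 = 4
y_2 = S_2(0) = a_2 = 0
y_3 = S_3(0) = a_3 = -2
y_4 = S_4(0) = a_4 = 1
y_5 = S_4(3) = -2
t_q=11/4 is in segment 1 (τ=3/4); S_1(τ)=443343/136832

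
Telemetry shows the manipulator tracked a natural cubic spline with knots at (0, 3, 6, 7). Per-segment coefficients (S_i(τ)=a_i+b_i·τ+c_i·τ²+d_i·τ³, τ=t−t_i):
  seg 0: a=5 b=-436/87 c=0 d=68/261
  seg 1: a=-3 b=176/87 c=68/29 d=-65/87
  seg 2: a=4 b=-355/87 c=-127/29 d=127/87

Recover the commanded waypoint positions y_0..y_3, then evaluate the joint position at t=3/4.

y_0 = S_0(0) = a_0 = 5
y_1 = S_1(0) = a_1 = -3
y_2 = S_2(0) = a_2 = 4
y_3 = S_2(1) = -3
t_q=3/4 is in segment 0 (τ=3/4); S_0(τ)=627/464

y_0=5 y_1=-3 y_2=4 y_3=-3
S(3/4) = 627/464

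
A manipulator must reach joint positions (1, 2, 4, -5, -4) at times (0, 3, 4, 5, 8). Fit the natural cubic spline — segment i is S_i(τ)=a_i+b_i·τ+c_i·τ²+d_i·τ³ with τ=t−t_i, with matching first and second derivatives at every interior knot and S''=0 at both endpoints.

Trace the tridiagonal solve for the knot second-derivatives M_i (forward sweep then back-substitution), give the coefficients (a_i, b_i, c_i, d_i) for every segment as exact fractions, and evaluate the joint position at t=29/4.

Δ: Δ0=1/3, Δ1=2, Δ2=-9, Δ3=1/3
row 1: diag=8, rhs=10; c'=1/8, d'=5/4
row 2: denom=4−1·1/8=31/8; d'=(-66−1·5/4)/(31/8)=-538/31
row 3: denom=8−1·8/31=240/31; d'=(56−1·-538/31)/(240/31)=379/40
back: M3=379/40
back: M2=-538/31−8/31·379/40=-99/5
back: M1=5/4−1/8·-99/5=149/40
M: M0=0, M1=149/40, M2=-99/5, M3=379/40, M4=0
seg 0: a=1, c=M0/2=0, d=(M1−M0)/(6·3)=149/720, b=Δ0−h0·(2M0+M1)/6=-367/240
seg 1: a=2, c=M1/2=149/80, d=(M2−M1)/(6·1)=-941/240, b=Δ1−h1·(2M1+M2)/6=487/120
seg 2: a=4, c=M2/2=-99/10, d=(M3−M2)/(6·1)=1171/240, b=Δ2−h2·(2M2+M3)/6=-191/48
seg 3: a=-5, c=M3/2=379/80, d=(M4−M3)/(6·3)=-379/720, b=Δ3−h3·(2M3+M4)/6=-1097/120
t_q=29/4 → seg 3, τ=9/4; S=-5+-1097/120·τ+379/80·τ²+-379/720·τ³=-7763/1024

  seg 0: a=1 b=-367/240 c=0 d=149/720
  seg 1: a=2 b=487/120 c=149/80 d=-941/240
  seg 2: a=4 b=-191/48 c=-99/10 d=1171/240
  seg 3: a=-5 b=-1097/120 c=379/80 d=-379/720
S(29/4) = -7763/1024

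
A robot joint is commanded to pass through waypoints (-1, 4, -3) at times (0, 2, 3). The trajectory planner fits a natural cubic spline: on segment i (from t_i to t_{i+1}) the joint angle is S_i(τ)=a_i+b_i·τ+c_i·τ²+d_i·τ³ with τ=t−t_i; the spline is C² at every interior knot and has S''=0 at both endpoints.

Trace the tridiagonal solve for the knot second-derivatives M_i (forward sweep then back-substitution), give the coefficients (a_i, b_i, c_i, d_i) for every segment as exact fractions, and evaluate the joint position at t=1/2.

Δ: Δ0=5/2, Δ1=-7
row 1: diag=6, rhs=-57; c'=1/6, d'=-19/2
back: M1=-19/2
M: M0=0, M1=-19/2, M2=0
seg 0: a=-1, c=M0/2=0, d=(M1−M0)/(6·2)=-19/24, b=Δ0−h0·(2M0+M1)/6=17/3
seg 1: a=4, c=M1/2=-19/4, d=(M2−M1)/(6·1)=19/12, b=Δ1−h1·(2M1+M2)/6=-23/6
t_q=1/2 → seg 0, τ=1/2; S=-1+17/3·τ+0·τ²+-19/24·τ³=111/64

  seg 0: a=-1 b=17/3 c=0 d=-19/24
  seg 1: a=4 b=-23/6 c=-19/4 d=19/12
S(1/2) = 111/64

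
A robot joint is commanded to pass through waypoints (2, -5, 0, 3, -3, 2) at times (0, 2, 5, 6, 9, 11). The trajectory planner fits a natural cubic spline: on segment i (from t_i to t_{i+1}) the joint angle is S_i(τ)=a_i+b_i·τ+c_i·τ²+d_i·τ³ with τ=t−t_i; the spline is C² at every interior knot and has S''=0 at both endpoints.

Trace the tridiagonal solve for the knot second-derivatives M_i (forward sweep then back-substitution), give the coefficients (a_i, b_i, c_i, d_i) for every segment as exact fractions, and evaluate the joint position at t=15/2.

Δ: Δ0=-7/2, Δ1=5/3, Δ2=3, Δ3=-2, Δ4=5/2
row 1: diag=10, rhs=31; c'=3/10, d'=31/10
row 2: denom=8−3·3/10=71/10; d'=(8−3·31/10)/(71/10)=-13/71
row 3: denom=8−1·10/71=558/71; d'=(-30−1·-13/71)/(558/71)=-2117/558
row 4: denom=10−3·71/186=549/62; d'=(27−3·-2117/558)/(549/62)=7139/1647
back: M4=7139/1647
back: M3=-2117/558−71/186·7139/1647=-26921/4941
back: M2=-13/71−10/71·-26921/4941=2887/4941
back: M1=31/10−3/10·2887/4941=4817/1647
M: M0=0, M1=4817/1647, M2=2887/4941, M3=-26921/4941, M4=7139/1647, M5=0
seg 0: a=2, c=M0/2=0, d=(M1−M0)/(6·2)=4817/19764, b=Δ0−h0·(2M0+M1)/6=-44221/9882
seg 1: a=-5, c=M1/2=4817/3294, d=(M2−M1)/(6·3)=-5782/44469, b=Δ1−h1·(2M1+M2)/6=-15319/9882
seg 2: a=0, c=M2/2=2887/9882, d=(M3−M2)/(6·1)=-184/183, b=Δ2−h2·(2M2+M3)/6=36695/9882
seg 3: a=3, c=M3/2=-26921/9882, d=(M4−M3)/(6·3)=24169/44469, b=Δ3−h3·(2M3+M4)/6=12661/9882
seg 4: a=-3, c=M4/2=7139/3294, d=(M5−M4)/(6·2)=-7139/19764, b=Δ4−h4·(2M4+M5)/6=-3851/9882
t_q=15/2 → seg 3, τ=3/2; S=3+12661/9882·τ+-26921/9882·τ²+24169/44469·τ³=344/549

  seg 0: a=2 b=-44221/9882 c=0 d=4817/19764
  seg 1: a=-5 b=-15319/9882 c=4817/3294 d=-5782/44469
  seg 2: a=0 b=36695/9882 c=2887/9882 d=-184/183
  seg 3: a=3 b=12661/9882 c=-26921/9882 d=24169/44469
  seg 4: a=-3 b=-3851/9882 c=7139/3294 d=-7139/19764
S(15/2) = 344/549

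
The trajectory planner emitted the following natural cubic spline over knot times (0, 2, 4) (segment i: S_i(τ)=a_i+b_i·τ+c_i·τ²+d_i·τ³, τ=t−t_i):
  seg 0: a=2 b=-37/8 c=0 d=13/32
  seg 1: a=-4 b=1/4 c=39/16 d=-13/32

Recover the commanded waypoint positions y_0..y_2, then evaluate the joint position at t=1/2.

y_0 = S_0(0) = a_0 = 2
y_1 = S_1(0) = a_1 = -4
y_2 = S_1(2) = 3
t_q=1/2 is in segment 0 (τ=1/2); S_0(τ)=-67/256

y_0=2 y_1=-4 y_2=3
S(1/2) = -67/256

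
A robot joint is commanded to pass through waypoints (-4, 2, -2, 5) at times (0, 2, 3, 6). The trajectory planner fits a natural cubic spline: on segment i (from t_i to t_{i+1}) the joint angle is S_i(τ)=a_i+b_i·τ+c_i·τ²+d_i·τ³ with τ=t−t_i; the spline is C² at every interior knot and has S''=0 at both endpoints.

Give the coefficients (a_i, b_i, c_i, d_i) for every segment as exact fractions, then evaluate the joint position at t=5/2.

  seg 0: a=-4 b=797/141 c=0 d=-187/282
  seg 1: a=2 b=-325/141 c=-187/47 d=322/141
  seg 2: a=-2 b=-481/141 c=135/47 d=-15/47
S(5/2) = 13/94

Δ: Δ0=3, Δ1=-4, Δ2=7/3
row 1: diag=6, rhs=-42; c'=1/6, d'=-7
row 2: denom=8−1·1/6=47/6; d'=(38−1·-7)/(47/6)=270/47
back: M2=270/47
back: M1=-7−1/6·270/47=-374/47
M: M0=0, M1=-374/47, M2=270/47, M3=0
seg 0: a=-4, c=M0/2=0, d=(M1−M0)/(6·2)=-187/282, b=Δ0−h0·(2M0+M1)/6=797/141
seg 1: a=2, c=M1/2=-187/47, d=(M2−M1)/(6·1)=322/141, b=Δ1−h1·(2M1+M2)/6=-325/141
seg 2: a=-2, c=M2/2=135/47, d=(M3−M2)/(6·3)=-15/47, b=Δ2−h2·(2M2+M3)/6=-481/141
t_q=5/2 → seg 1, τ=1/2; S=2+-325/141·τ+-187/47·τ²+322/141·τ³=13/94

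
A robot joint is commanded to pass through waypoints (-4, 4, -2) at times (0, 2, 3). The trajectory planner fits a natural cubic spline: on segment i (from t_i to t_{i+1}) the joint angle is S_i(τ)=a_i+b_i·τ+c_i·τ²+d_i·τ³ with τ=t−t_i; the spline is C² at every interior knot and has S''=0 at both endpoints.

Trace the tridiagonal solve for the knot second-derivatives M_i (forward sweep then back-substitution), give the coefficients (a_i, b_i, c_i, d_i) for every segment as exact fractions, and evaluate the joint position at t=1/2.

  seg 0: a=-4 b=22/3 c=0 d=-5/6
  seg 1: a=4 b=-8/3 c=-5 d=5/3
S(1/2) = -7/16

Δ: Δ0=4, Δ1=-6
row 1: diag=6, rhs=-60; c'=1/6, d'=-10
back: M1=-10
M: M0=0, M1=-10, M2=0
seg 0: a=-4, c=M0/2=0, d=(M1−M0)/(6·2)=-5/6, b=Δ0−h0·(2M0+M1)/6=22/3
seg 1: a=4, c=M1/2=-5, d=(M2−M1)/(6·1)=5/3, b=Δ1−h1·(2M1+M2)/6=-8/3
t_q=1/2 → seg 0, τ=1/2; S=-4+22/3·τ+0·τ²+-5/6·τ³=-7/16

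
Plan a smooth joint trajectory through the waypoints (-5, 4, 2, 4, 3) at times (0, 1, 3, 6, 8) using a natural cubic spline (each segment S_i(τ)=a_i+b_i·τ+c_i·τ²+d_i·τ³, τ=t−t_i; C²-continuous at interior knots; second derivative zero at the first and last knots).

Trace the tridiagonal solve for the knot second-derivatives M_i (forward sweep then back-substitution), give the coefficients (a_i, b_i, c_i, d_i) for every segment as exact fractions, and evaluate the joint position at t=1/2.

  seg 0: a=-5 b=16513/1518 c=0 d=-2851/1518
  seg 1: a=4 b=3980/759 c=-2851/506 d=1907/1518
  seg 2: a=2 b=-1684/759 c=963/506 d=-1429/4554
  seg 3: a=4 b=1105/1518 c=-233/253 d=233/1518
S(1/2) = 827/4048

Δ: Δ0=9, Δ1=-1, Δ2=2/3, Δ3=-1/2
row 1: diag=6, rhs=-60; c'=1/3, d'=-10
row 2: denom=10−2·1/3=28/3; d'=(10−2·-10)/(28/3)=45/14
row 3: denom=10−3·9/28=253/28; d'=(-7−3·45/14)/(253/28)=-466/253
back: M3=-466/253
back: M2=45/14−9/28·-466/253=963/253
back: M1=-10−1/3·963/253=-2851/253
M: M0=0, M1=-2851/253, M2=963/253, M3=-466/253, M4=0
seg 0: a=-5, c=M0/2=0, d=(M1−M0)/(6·1)=-2851/1518, b=Δ0−h0·(2M0+M1)/6=16513/1518
seg 1: a=4, c=M1/2=-2851/506, d=(M2−M1)/(6·2)=1907/1518, b=Δ1−h1·(2M1+M2)/6=3980/759
seg 2: a=2, c=M2/2=963/506, d=(M3−M2)/(6·3)=-1429/4554, b=Δ2−h2·(2M2+M3)/6=-1684/759
seg 3: a=4, c=M3/2=-233/253, d=(M4−M3)/(6·2)=233/1518, b=Δ3−h3·(2M3+M4)/6=1105/1518
t_q=1/2 → seg 0, τ=1/2; S=-5+16513/1518·τ+0·τ²+-2851/1518·τ³=827/4048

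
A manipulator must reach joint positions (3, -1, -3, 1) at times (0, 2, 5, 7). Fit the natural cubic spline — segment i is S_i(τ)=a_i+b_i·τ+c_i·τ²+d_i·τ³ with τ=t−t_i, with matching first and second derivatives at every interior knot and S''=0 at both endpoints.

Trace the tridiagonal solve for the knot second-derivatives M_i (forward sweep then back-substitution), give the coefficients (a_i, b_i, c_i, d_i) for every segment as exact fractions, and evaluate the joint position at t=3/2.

  seg 0: a=3 b=-578/273 c=0 d=8/273
  seg 1: a=-1 b=-482/273 c=16/91 d=4/63
  seg 2: a=-3 b=274/273 c=68/91 d=-34/273
S(3/2) = -1/13

Δ: Δ0=-2, Δ1=-2/3, Δ2=2
row 1: diag=10, rhs=8; c'=3/10, d'=4/5
row 2: denom=10−3·3/10=91/10; d'=(16−3·4/5)/(91/10)=136/91
back: M2=136/91
back: M1=4/5−3/10·136/91=32/91
M: M0=0, M1=32/91, M2=136/91, M3=0
seg 0: a=3, c=M0/2=0, d=(M1−M0)/(6·2)=8/273, b=Δ0−h0·(2M0+M1)/6=-578/273
seg 1: a=-1, c=M1/2=16/91, d=(M2−M1)/(6·3)=4/63, b=Δ1−h1·(2M1+M2)/6=-482/273
seg 2: a=-3, c=M2/2=68/91, d=(M3−M2)/(6·2)=-34/273, b=Δ2−h2·(2M2+M3)/6=274/273
t_q=3/2 → seg 0, τ=3/2; S=3+-578/273·τ+0·τ²+8/273·τ³=-1/13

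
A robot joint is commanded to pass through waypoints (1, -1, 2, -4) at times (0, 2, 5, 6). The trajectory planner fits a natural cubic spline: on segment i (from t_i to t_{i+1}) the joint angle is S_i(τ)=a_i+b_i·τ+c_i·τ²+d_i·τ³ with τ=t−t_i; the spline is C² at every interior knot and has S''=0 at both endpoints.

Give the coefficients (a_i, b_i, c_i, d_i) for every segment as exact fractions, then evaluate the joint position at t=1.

  seg 0: a=1 b=-145/71 c=0 d=37/142
  seg 1: a=-1 b=77/71 c=111/71 d=-113/213
  seg 2: a=2 b=-274/71 c=-228/71 d=76/71
S(1) = -111/142

Δ: Δ0=-1, Δ1=1, Δ2=-6
row 1: diag=10, rhs=12; c'=3/10, d'=6/5
row 2: denom=8−3·3/10=71/10; d'=(-42−3·6/5)/(71/10)=-456/71
back: M2=-456/71
back: M1=6/5−3/10·-456/71=222/71
M: M0=0, M1=222/71, M2=-456/71, M3=0
seg 0: a=1, c=M0/2=0, d=(M1−M0)/(6·2)=37/142, b=Δ0−h0·(2M0+M1)/6=-145/71
seg 1: a=-1, c=M1/2=111/71, d=(M2−M1)/(6·3)=-113/213, b=Δ1−h1·(2M1+M2)/6=77/71
seg 2: a=2, c=M2/2=-228/71, d=(M3−M2)/(6·1)=76/71, b=Δ2−h2·(2M2+M3)/6=-274/71
t_q=1 → seg 0, τ=1; S=1+-145/71·τ+0·τ²+37/142·τ³=-111/142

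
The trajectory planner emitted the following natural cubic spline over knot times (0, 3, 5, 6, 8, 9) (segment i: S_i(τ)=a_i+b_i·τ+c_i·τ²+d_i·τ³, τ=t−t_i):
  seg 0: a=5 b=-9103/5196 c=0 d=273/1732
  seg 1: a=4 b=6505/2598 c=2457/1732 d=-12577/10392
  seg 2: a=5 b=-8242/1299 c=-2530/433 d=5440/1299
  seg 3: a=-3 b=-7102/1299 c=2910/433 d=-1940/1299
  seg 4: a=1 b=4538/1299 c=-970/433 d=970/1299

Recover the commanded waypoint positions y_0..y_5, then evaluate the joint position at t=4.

y_0=5 y_1=4 y_2=5 y_3=-3 y_4=1 y_5=3
S(4) = 23251/3464

y_0 = S_0(0) = a_0 = 5
y_1 = S_1(0) = a_1 = 4
y_2 = S_2(0) = a_2 = 5
y_3 = S_3(0) = a_3 = -3
y_4 = S_4(0) = a_4 = 1
y_5 = S_4(1) = 3
t_q=4 is in segment 1 (τ=1); S_1(τ)=23251/3464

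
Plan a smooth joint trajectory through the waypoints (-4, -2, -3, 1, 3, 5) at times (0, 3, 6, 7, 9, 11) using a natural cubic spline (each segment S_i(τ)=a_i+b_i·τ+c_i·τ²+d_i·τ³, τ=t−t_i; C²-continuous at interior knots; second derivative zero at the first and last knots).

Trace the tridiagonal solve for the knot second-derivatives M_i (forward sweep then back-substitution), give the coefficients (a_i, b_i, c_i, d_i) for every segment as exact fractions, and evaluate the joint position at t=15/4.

Δ: Δ0=2/3, Δ1=-1/3, Δ2=4, Δ3=1, Δ4=1
row 1: diag=12, rhs=-6; c'=1/4, d'=-1/2
row 2: denom=8−3·1/4=29/4; d'=(26−3·-1/2)/(29/4)=110/29
row 3: denom=6−1·4/29=170/29; d'=(-18−1·110/29)/(170/29)=-316/85
row 4: denom=8−2·29/85=622/85; d'=(0−2·-316/85)/(622/85)=316/311
back: M4=316/311
back: M3=-316/85−29/85·316/311=-1264/311
back: M2=110/29−4/29·-1264/311=1354/311
back: M1=-1/2−1/4·1354/311=-494/311
M: M0=0, M1=-494/311, M2=1354/311, M3=-1264/311, M4=316/311, M5=0
seg 0: a=-4, c=M0/2=0, d=(M1−M0)/(6·3)=-247/2799, b=Δ0−h0·(2M0+M1)/6=1363/933
seg 1: a=-2, c=M1/2=-247/311, d=(M2−M1)/(6·3)=308/933, b=Δ1−h1·(2M1+M2)/6=-860/933
seg 2: a=-3, c=M2/2=677/311, d=(M3−M2)/(6·1)=-1309/933, b=Δ2−h2·(2M2+M3)/6=3010/933
seg 3: a=1, c=M3/2=-632/311, d=(M4−M3)/(6·2)=395/933, b=Δ3−h3·(2M3+M4)/6=3145/933
seg 4: a=3, c=M4/2=158/311, d=(M5−M4)/(6·2)=-79/933, b=Δ4−h4·(2M4+M5)/6=301/933
t_q=15/4 → seg 1, τ=3/4; S=-2+-860/933·τ+-247/311·τ²+308/933·τ³=-7461/2488

  seg 0: a=-4 b=1363/933 c=0 d=-247/2799
  seg 1: a=-2 b=-860/933 c=-247/311 d=308/933
  seg 2: a=-3 b=3010/933 c=677/311 d=-1309/933
  seg 3: a=1 b=3145/933 c=-632/311 d=395/933
  seg 4: a=3 b=301/933 c=158/311 d=-79/933
S(15/4) = -7461/2488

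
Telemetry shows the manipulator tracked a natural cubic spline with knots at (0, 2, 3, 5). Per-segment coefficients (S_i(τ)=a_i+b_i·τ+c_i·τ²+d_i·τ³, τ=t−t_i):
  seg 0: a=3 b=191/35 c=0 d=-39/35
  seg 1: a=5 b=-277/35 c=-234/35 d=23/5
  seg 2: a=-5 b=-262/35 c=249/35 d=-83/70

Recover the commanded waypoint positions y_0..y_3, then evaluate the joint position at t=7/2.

y_0 = S_0(0) = a_0 = 3
y_1 = S_1(0) = a_1 = 5
y_2 = S_2(0) = a_2 = -5
y_3 = S_2(2) = -1
t_q=7/2 is in segment 2 (τ=1/2); S_2(τ)=-569/80

y_0=3 y_1=5 y_2=-5 y_3=-1
S(7/2) = -569/80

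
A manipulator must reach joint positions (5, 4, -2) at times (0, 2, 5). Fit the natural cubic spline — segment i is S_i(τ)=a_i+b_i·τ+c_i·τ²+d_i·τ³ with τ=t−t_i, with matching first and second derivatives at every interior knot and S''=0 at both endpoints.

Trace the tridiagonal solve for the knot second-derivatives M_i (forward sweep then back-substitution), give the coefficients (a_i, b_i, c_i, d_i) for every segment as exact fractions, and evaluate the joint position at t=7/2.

  seg 0: a=5 b=-1/5 c=0 d=-3/40
  seg 1: a=4 b=-11/10 c=-9/20 d=1/20
S(7/2) = 241/160

Δ: Δ0=-1/2, Δ1=-2
row 1: diag=10, rhs=-9; c'=3/10, d'=-9/10
back: M1=-9/10
M: M0=0, M1=-9/10, M2=0
seg 0: a=5, c=M0/2=0, d=(M1−M0)/(6·2)=-3/40, b=Δ0−h0·(2M0+M1)/6=-1/5
seg 1: a=4, c=M1/2=-9/20, d=(M2−M1)/(6·3)=1/20, b=Δ1−h1·(2M1+M2)/6=-11/10
t_q=7/2 → seg 1, τ=3/2; S=4+-11/10·τ+-9/20·τ²+1/20·τ³=241/160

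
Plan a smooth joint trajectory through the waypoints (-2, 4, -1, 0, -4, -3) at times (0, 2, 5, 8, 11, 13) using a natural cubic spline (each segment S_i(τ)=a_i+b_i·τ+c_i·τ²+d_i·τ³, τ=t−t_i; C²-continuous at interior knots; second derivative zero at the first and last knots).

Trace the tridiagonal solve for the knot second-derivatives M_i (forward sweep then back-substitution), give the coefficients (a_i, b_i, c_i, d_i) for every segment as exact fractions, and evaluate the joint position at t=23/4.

  seg 0: a=-2 b=15862/3807 c=0 d=-4441/15228
  seg 1: a=4 b=2539/3807 c=-4441/2538 d=22201/68526
  seg 2: a=-1 b=-8257/7614 c=4439/3807 d=-337/1458
  seg 3: a=0 b=-1253/3807 c=-6961/7614 d=13237/68526
  seg 4: a=-4 b=-4561/7614 c=1046/1269 d=-523/3807
S(23/4) = -67949/54144

Δ: Δ0=3, Δ1=-5/3, Δ2=1/3, Δ3=-4/3, Δ4=1/2
row 1: diag=10, rhs=-28; c'=3/10, d'=-14/5
row 2: denom=12−3·3/10=111/10; d'=(12−3·-14/5)/(111/10)=68/37
row 3: denom=12−3·10/37=414/37; d'=(-10−3·68/37)/(414/37)=-287/207
row 4: denom=10−3·37/138=423/46; d'=(11−3·-287/207)/(423/46)=2092/1269
back: M4=2092/1269
back: M3=-287/207−37/138·2092/1269=-6961/3807
back: M2=68/37−10/37·-6961/3807=8878/3807
back: M1=-14/5−3/10·8878/3807=-4441/1269
M: M0=0, M1=-4441/1269, M2=8878/3807, M3=-6961/3807, M4=2092/1269, M5=0
seg 0: a=-2, c=M0/2=0, d=(M1−M0)/(6·2)=-4441/15228, b=Δ0−h0·(2M0+M1)/6=15862/3807
seg 1: a=4, c=M1/2=-4441/2538, d=(M2−M1)/(6·3)=22201/68526, b=Δ1−h1·(2M1+M2)/6=2539/3807
seg 2: a=-1, c=M2/2=4439/3807, d=(M3−M2)/(6·3)=-337/1458, b=Δ2−h2·(2M2+M3)/6=-8257/7614
seg 3: a=0, c=M3/2=-6961/7614, d=(M4−M3)/(6·3)=13237/68526, b=Δ3−h3·(2M3+M4)/6=-1253/3807
seg 4: a=-4, c=M4/2=1046/1269, d=(M5−M4)/(6·2)=-523/3807, b=Δ4−h4·(2M4+M5)/6=-4561/7614
t_q=23/4 → seg 2, τ=3/4; S=-1+-8257/7614·τ+4439/3807·τ²+-337/1458·τ³=-67949/54144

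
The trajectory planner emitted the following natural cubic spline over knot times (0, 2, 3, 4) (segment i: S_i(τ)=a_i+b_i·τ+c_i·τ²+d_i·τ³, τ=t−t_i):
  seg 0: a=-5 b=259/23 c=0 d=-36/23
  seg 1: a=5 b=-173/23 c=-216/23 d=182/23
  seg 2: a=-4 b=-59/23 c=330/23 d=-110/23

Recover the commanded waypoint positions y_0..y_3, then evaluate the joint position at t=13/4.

y_0=-5 y_1=5 y_2=-4 y_3=3
S(13/4) = -2811/736

y_0 = S_0(0) = a_0 = -5
y_1 = S_1(0) = a_1 = 5
y_2 = S_2(0) = a_2 = -4
y_3 = S_2(1) = 3
t_q=13/4 is in segment 2 (τ=1/4); S_2(τ)=-2811/736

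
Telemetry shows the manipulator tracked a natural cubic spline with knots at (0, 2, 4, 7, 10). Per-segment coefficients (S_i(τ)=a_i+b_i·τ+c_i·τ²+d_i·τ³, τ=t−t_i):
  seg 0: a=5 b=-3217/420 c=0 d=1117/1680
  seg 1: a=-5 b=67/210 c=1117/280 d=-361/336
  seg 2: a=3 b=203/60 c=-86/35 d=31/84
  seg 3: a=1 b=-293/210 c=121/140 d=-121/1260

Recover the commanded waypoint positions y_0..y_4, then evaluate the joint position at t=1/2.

y_0 = S_0(0) = a_0 = 5
y_1 = S_1(0) = a_1 = -5
y_2 = S_2(0) = a_2 = 3
y_3 = S_3(0) = a_3 = 1
y_4 = S_3(3) = 2
t_q=1/2 is in segment 0 (τ=1/2); S_0(τ)=1123/896

y_0=5 y_1=-5 y_2=3 y_3=1 y_4=2
S(1/2) = 1123/896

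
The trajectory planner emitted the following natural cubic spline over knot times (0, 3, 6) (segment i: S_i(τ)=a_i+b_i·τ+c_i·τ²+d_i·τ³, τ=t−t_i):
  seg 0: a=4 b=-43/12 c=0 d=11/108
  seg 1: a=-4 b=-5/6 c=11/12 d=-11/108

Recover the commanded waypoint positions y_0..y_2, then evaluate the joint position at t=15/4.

y_0=4 y_1=-4 y_2=-1
S(15/4) = -1063/256

y_0 = S_0(0) = a_0 = 4
y_1 = S_1(0) = a_1 = -4
y_2 = S_1(3) = -1
t_q=15/4 is in segment 1 (τ=3/4); S_1(τ)=-1063/256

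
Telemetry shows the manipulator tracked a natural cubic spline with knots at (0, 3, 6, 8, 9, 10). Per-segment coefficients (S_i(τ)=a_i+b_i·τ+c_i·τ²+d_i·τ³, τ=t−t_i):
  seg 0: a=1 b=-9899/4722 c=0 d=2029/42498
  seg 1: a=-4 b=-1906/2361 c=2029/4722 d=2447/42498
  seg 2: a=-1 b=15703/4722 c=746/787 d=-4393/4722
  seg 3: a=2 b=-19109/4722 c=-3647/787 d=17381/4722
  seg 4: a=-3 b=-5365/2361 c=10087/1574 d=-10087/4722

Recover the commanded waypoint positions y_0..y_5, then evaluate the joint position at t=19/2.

y_0=1 y_1=-4 y_2=-1 y_3=2 y_4=-3 y_5=-1
S(19/2) = -35271/12592

y_0 = S_0(0) = a_0 = 1
y_1 = S_1(0) = a_1 = -4
y_2 = S_2(0) = a_2 = -1
y_3 = S_3(0) = a_3 = 2
y_4 = S_4(0) = a_4 = -3
y_5 = S_4(1) = -1
t_q=19/2 is in segment 4 (τ=1/2); S_4(τ)=-35271/12592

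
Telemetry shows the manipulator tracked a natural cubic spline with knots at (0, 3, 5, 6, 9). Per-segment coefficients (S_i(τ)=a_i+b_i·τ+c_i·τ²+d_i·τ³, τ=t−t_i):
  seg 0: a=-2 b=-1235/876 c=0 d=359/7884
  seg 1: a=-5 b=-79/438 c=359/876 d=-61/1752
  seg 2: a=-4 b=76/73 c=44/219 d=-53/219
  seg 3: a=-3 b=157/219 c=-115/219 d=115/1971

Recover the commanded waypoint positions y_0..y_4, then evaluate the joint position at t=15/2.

y_0 = S_0(0) = a_0 = -2
y_1 = S_1(0) = a_1 = -5
y_2 = S_2(0) = a_2 = -4
y_3 = S_3(0) = a_3 = -3
y_4 = S_3(3) = -4
t_q=15/2 is in segment 3 (τ=3/2); S_3(τ)=-1699/584

y_0=-2 y_1=-5 y_2=-4 y_3=-3 y_4=-4
S(15/2) = -1699/584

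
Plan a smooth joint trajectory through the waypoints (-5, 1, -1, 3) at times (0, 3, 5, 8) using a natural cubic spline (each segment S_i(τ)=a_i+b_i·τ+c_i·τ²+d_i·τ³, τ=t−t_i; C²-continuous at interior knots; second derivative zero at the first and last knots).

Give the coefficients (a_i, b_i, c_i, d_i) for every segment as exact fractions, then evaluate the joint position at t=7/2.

  seg 0: a=-5 b=37/12 c=0 d=-13/108
  seg 1: a=1 b=-1/6 c=-13/12 d=1/3
  seg 2: a=-1 b=-1/2 c=11/12 d=-11/108
S(7/2) = 11/16

Δ: Δ0=2, Δ1=-1, Δ2=4/3
row 1: diag=10, rhs=-18; c'=1/5, d'=-9/5
row 2: denom=10−2·1/5=48/5; d'=(14−2·-9/5)/(48/5)=11/6
back: M2=11/6
back: M1=-9/5−1/5·11/6=-13/6
M: M0=0, M1=-13/6, M2=11/6, M3=0
seg 0: a=-5, c=M0/2=0, d=(M1−M0)/(6·3)=-13/108, b=Δ0−h0·(2M0+M1)/6=37/12
seg 1: a=1, c=M1/2=-13/12, d=(M2−M1)/(6·2)=1/3, b=Δ1−h1·(2M1+M2)/6=-1/6
seg 2: a=-1, c=M2/2=11/12, d=(M3−M2)/(6·3)=-11/108, b=Δ2−h2·(2M2+M3)/6=-1/2
t_q=7/2 → seg 1, τ=1/2; S=1+-1/6·τ+-13/12·τ²+1/3·τ³=11/16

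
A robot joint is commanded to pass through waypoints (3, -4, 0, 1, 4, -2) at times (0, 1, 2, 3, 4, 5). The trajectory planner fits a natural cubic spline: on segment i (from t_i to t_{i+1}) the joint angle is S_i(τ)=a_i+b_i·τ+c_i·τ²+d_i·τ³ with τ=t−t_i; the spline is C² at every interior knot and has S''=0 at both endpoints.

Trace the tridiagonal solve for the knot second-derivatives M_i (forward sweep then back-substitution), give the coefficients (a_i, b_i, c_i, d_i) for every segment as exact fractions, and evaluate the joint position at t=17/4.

Δ: Δ0=-7, Δ1=4, Δ2=1, Δ3=3, Δ4=-6
row 1: diag=4, rhs=66; c'=1/4, d'=33/2
row 2: denom=4−1·1/4=15/4; d'=(-18−1·33/2)/(15/4)=-46/5
row 3: denom=4−1·4/15=56/15; d'=(12−1·-46/5)/(56/15)=159/28
row 4: denom=4−1·15/56=209/56; d'=(-54−1·159/28)/(209/56)=-3342/209
back: M4=-3342/209
back: M3=159/28−15/56·-3342/209=2082/209
back: M2=-46/5−4/15·2082/209=-2478/209
back: M1=33/2−1/4·-2478/209=4068/209
M: M0=0, M1=4068/209, M2=-2478/209, M3=2082/209, M4=-3342/209, M5=0
seg 0: a=3, c=M0/2=0, d=(M1−M0)/(6·1)=678/209, b=Δ0−h0·(2M0+M1)/6=-2141/209
seg 1: a=-4, c=M1/2=2034/209, d=(M2−M1)/(6·1)=-1091/209, b=Δ1−h1·(2M1+M2)/6=-107/209
seg 2: a=0, c=M2/2=-1239/209, d=(M3−M2)/(6·1)=40/11, b=Δ2−h2·(2M2+M3)/6=688/209
seg 3: a=1, c=M3/2=1041/209, d=(M4−M3)/(6·1)=-904/209, b=Δ3−h3·(2M3+M4)/6=490/209
seg 4: a=4, c=M4/2=-1671/209, d=(M5−M4)/(6·1)=557/209, b=Δ4−h4·(2M4+M5)/6=-140/209
t_q=17/4 → seg 4, τ=1/4; S=4+-140/209·τ+-1671/209·τ²+557/209·τ³=45137/13376

  seg 0: a=3 b=-2141/209 c=0 d=678/209
  seg 1: a=-4 b=-107/209 c=2034/209 d=-1091/209
  seg 2: a=0 b=688/209 c=-1239/209 d=40/11
  seg 3: a=1 b=490/209 c=1041/209 d=-904/209
  seg 4: a=4 b=-140/209 c=-1671/209 d=557/209
S(17/4) = 45137/13376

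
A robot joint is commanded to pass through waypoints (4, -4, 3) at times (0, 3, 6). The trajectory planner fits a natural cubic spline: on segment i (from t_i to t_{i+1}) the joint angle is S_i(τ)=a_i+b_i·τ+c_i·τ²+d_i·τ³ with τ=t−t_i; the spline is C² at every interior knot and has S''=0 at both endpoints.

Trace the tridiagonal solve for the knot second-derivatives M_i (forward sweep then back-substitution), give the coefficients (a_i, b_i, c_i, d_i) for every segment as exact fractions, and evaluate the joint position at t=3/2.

Δ: Δ0=-8/3, Δ1=7/3
row 1: diag=12, rhs=30; c'=1/4, d'=5/2
back: M1=5/2
M: M0=0, M1=5/2, M2=0
seg 0: a=4, c=M0/2=0, d=(M1−M0)/(6·3)=5/36, b=Δ0−h0·(2M0+M1)/6=-47/12
seg 1: a=-4, c=M1/2=5/4, d=(M2−M1)/(6·3)=-5/36, b=Δ1−h1·(2M1+M2)/6=-1/6
t_q=3/2 → seg 0, τ=3/2; S=4+-47/12·τ+0·τ²+5/36·τ³=-45/32

  seg 0: a=4 b=-47/12 c=0 d=5/36
  seg 1: a=-4 b=-1/6 c=5/4 d=-5/36
S(3/2) = -45/32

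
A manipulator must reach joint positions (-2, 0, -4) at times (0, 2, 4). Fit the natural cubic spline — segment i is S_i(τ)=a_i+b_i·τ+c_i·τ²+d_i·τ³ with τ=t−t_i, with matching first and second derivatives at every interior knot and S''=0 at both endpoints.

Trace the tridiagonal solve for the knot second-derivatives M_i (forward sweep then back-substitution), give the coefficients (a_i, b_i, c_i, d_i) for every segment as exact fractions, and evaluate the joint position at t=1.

Δ: Δ0=1, Δ1=-2
row 1: diag=8, rhs=-18; c'=1/4, d'=-9/4
back: M1=-9/4
M: M0=0, M1=-9/4, M2=0
seg 0: a=-2, c=M0/2=0, d=(M1−M0)/(6·2)=-3/16, b=Δ0−h0·(2M0+M1)/6=7/4
seg 1: a=0, c=M1/2=-9/8, d=(M2−M1)/(6·2)=3/16, b=Δ1−h1·(2M1+M2)/6=-1/2
t_q=1 → seg 0, τ=1; S=-2+7/4·τ+0·τ²+-3/16·τ³=-7/16

  seg 0: a=-2 b=7/4 c=0 d=-3/16
  seg 1: a=0 b=-1/2 c=-9/8 d=3/16
S(1) = -7/16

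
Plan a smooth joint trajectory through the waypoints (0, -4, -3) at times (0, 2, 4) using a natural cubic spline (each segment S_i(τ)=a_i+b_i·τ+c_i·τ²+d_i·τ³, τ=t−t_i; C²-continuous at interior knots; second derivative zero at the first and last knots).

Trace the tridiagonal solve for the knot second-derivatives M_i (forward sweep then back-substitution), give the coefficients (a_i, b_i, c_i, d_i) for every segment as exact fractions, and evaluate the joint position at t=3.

Δ: Δ0=-2, Δ1=1/2
row 1: diag=8, rhs=15; c'=1/4, d'=15/8
back: M1=15/8
M: M0=0, M1=15/8, M2=0
seg 0: a=0, c=M0/2=0, d=(M1−M0)/(6·2)=5/32, b=Δ0−h0·(2M0+M1)/6=-21/8
seg 1: a=-4, c=M1/2=15/16, d=(M2−M1)/(6·2)=-5/32, b=Δ1−h1·(2M1+M2)/6=-3/4
t_q=3 → seg 1, τ=1; S=-4+-3/4·τ+15/16·τ²+-5/32·τ³=-127/32

  seg 0: a=0 b=-21/8 c=0 d=5/32
  seg 1: a=-4 b=-3/4 c=15/16 d=-5/32
S(3) = -127/32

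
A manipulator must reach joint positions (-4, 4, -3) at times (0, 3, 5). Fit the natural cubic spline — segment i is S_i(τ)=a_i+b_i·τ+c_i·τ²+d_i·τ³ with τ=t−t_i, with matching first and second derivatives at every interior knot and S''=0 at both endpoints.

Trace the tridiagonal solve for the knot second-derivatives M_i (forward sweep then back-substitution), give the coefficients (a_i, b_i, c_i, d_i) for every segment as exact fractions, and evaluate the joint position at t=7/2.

  seg 0: a=-4 b=271/60 c=0 d=-37/180
  seg 1: a=4 b=-31/30 c=-37/20 d=37/120
S(7/2) = 979/320

Δ: Δ0=8/3, Δ1=-7/2
row 1: diag=10, rhs=-37; c'=1/5, d'=-37/10
back: M1=-37/10
M: M0=0, M1=-37/10, M2=0
seg 0: a=-4, c=M0/2=0, d=(M1−M0)/(6·3)=-37/180, b=Δ0−h0·(2M0+M1)/6=271/60
seg 1: a=4, c=M1/2=-37/20, d=(M2−M1)/(6·2)=37/120, b=Δ1−h1·(2M1+M2)/6=-31/30
t_q=7/2 → seg 1, τ=1/2; S=4+-31/30·τ+-37/20·τ²+37/120·τ³=979/320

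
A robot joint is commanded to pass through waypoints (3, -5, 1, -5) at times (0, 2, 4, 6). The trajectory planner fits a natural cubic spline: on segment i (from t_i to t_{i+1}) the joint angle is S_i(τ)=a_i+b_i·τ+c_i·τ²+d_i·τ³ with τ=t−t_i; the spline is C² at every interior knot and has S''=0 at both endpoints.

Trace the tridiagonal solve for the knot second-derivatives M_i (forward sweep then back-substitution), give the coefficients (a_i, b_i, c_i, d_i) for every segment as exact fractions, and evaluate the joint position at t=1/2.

Δ: Δ0=-4, Δ1=3, Δ2=-3
row 1: diag=8, rhs=42; c'=1/4, d'=21/4
row 2: denom=8−2·1/4=15/2; d'=(-36−2·21/4)/(15/2)=-31/5
back: M2=-31/5
back: M1=21/4−1/4·-31/5=34/5
M: M0=0, M1=34/5, M2=-31/5, M3=0
seg 0: a=3, c=M0/2=0, d=(M1−M0)/(6·2)=17/30, b=Δ0−h0·(2M0+M1)/6=-94/15
seg 1: a=-5, c=M1/2=17/5, d=(M2−M1)/(6·2)=-13/12, b=Δ1−h1·(2M1+M2)/6=8/15
seg 2: a=1, c=M2/2=-31/10, d=(M3−M2)/(6·2)=31/60, b=Δ2−h2·(2M2+M3)/6=17/15
t_q=1/2 → seg 0, τ=1/2; S=3+-94/15·τ+0·τ²+17/30·τ³=-1/16

  seg 0: a=3 b=-94/15 c=0 d=17/30
  seg 1: a=-5 b=8/15 c=17/5 d=-13/12
  seg 2: a=1 b=17/15 c=-31/10 d=31/60
S(1/2) = -1/16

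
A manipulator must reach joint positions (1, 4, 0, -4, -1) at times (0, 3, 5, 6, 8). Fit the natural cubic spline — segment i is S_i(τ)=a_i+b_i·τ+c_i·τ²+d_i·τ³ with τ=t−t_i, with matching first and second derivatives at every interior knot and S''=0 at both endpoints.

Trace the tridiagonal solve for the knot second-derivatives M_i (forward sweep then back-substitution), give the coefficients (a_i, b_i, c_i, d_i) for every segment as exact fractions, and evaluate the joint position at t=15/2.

Δ: Δ0=1, Δ1=-2, Δ2=-4, Δ3=3/2
row 1: diag=10, rhs=-18; c'=1/5, d'=-9/5
row 2: denom=6−2·1/5=28/5; d'=(-12−2·-9/5)/(28/5)=-3/2
row 3: denom=6−1·5/28=163/28; d'=(33−1·-3/2)/(163/28)=966/163
back: M3=966/163
back: M2=-3/2−5/28·966/163=-417/163
back: M1=-9/5−1/5·-417/163=-210/163
M: M0=0, M1=-210/163, M2=-417/163, M3=966/163, M4=0
seg 0: a=1, c=M0/2=0, d=(M1−M0)/(6·3)=-35/489, b=Δ0−h0·(2M0+M1)/6=268/163
seg 1: a=4, c=M1/2=-105/163, d=(M2−M1)/(6·2)=-69/652, b=Δ1−h1·(2M1+M2)/6=-47/163
seg 2: a=0, c=M2/2=-417/326, d=(M3−M2)/(6·1)=461/326, b=Δ2−h2·(2M2+M3)/6=-674/163
seg 3: a=-4, c=M3/2=483/163, d=(M4−M3)/(6·2)=-161/326, b=Δ3−h3·(2M3+M4)/6=-799/326
t_q=15/2 → seg 3, τ=3/2; S=-4+-799/326·τ+483/163·τ²+-161/326·τ³=-6979/2608

  seg 0: a=1 b=268/163 c=0 d=-35/489
  seg 1: a=4 b=-47/163 c=-105/163 d=-69/652
  seg 2: a=0 b=-674/163 c=-417/326 d=461/326
  seg 3: a=-4 b=-799/326 c=483/163 d=-161/326
S(15/2) = -6979/2608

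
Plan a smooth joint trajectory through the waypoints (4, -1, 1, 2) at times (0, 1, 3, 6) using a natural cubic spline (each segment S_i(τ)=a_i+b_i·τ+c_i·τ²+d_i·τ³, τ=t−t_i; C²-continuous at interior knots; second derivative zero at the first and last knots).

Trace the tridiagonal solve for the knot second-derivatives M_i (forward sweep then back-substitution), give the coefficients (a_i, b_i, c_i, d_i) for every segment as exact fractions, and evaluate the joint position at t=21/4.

Δ: Δ0=-5, Δ1=1, Δ2=1/3
row 1: diag=6, rhs=36; c'=1/3, d'=6
row 2: denom=10−2·1/3=28/3; d'=(-4−2·6)/(28/3)=-12/7
back: M2=-12/7
back: M1=6−1/3·-12/7=46/7
M: M0=0, M1=46/7, M2=-12/7, M3=0
seg 0: a=4, c=M0/2=0, d=(M1−M0)/(6·1)=23/21, b=Δ0−h0·(2M0+M1)/6=-128/21
seg 1: a=-1, c=M1/2=23/7, d=(M2−M1)/(6·2)=-29/42, b=Δ1−h1·(2M1+M2)/6=-59/21
seg 2: a=1, c=M2/2=-6/7, d=(M3−M2)/(6·3)=2/21, b=Δ2−h2·(2M2+M3)/6=43/21
t_q=21/4 → seg 2, τ=9/4; S=1+43/21·τ+-6/7·τ²+2/21·τ³=527/224

  seg 0: a=4 b=-128/21 c=0 d=23/21
  seg 1: a=-1 b=-59/21 c=23/7 d=-29/42
  seg 2: a=1 b=43/21 c=-6/7 d=2/21
S(21/4) = 527/224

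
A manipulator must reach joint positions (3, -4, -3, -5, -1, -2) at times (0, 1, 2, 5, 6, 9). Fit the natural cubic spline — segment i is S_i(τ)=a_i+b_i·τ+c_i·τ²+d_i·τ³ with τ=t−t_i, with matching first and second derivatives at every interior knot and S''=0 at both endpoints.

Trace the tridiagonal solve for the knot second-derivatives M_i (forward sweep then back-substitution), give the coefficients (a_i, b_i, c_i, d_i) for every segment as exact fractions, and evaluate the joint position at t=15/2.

  seg 0: a=3 b=-15341/1665 c=0 d=3686/1665
  seg 1: a=-4 b=-4283/1665 c=3686/555 d=-1022/333
  seg 2: a=-3 b=2503/1665 c=-1424/555 d=9203/14985
  seg 3: a=-5 b=896/333 c=4931/1665 d=-917/555
  seg 4: a=-1 b=6089/1665 c=-3322/1665 d=3322/14985
S(15/2) = 551/740

Δ: Δ0=-7, Δ1=1, Δ2=-2/3, Δ3=4, Δ4=-1/3
row 1: diag=4, rhs=48; c'=1/4, d'=12
row 2: denom=8−1·1/4=31/4; d'=(-10−1·12)/(31/4)=-88/31
row 3: denom=8−3·12/31=212/31; d'=(28−3·-88/31)/(212/31)=283/53
row 4: denom=8−1·31/212=1665/212; d'=(-26−1·283/53)/(1665/212)=-6644/1665
back: M4=-6644/1665
back: M3=283/53−31/212·-6644/1665=9862/1665
back: M2=-88/31−12/31·9862/1665=-2848/555
back: M1=12−1/4·-2848/555=7372/555
M: M0=0, M1=7372/555, M2=-2848/555, M3=9862/1665, M4=-6644/1665, M5=0
seg 0: a=3, c=M0/2=0, d=(M1−M0)/(6·1)=3686/1665, b=Δ0−h0·(2M0+M1)/6=-15341/1665
seg 1: a=-4, c=M1/2=3686/555, d=(M2−M1)/(6·1)=-1022/333, b=Δ1−h1·(2M1+M2)/6=-4283/1665
seg 2: a=-3, c=M2/2=-1424/555, d=(M3−M2)/(6·3)=9203/14985, b=Δ2−h2·(2M2+M3)/6=2503/1665
seg 3: a=-5, c=M3/2=4931/1665, d=(M4−M3)/(6·1)=-917/555, b=Δ3−h3·(2M3+M4)/6=896/333
seg 4: a=-1, c=M4/2=-3322/1665, d=(M5−M4)/(6·3)=3322/14985, b=Δ4−h4·(2M4+M5)/6=6089/1665
t_q=15/2 → seg 4, τ=3/2; S=-1+6089/1665·τ+-3322/1665·τ²+3322/14985·τ³=551/740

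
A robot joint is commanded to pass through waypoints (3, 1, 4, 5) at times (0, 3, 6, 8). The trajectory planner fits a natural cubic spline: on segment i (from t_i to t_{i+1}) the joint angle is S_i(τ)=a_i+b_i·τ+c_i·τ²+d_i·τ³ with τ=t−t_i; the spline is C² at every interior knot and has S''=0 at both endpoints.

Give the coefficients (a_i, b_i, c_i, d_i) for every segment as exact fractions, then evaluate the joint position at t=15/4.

Δ: Δ0=-2/3, Δ1=1, Δ2=1/2
row 1: diag=12, rhs=10; c'=1/4, d'=5/6
row 2: denom=10−3·1/4=37/4; d'=(-3−3·5/6)/(37/4)=-22/37
back: M2=-22/37
back: M1=5/6−1/4·-22/37=109/111
M: M0=0, M1=109/111, M2=-22/37, M3=0
seg 0: a=3, c=M0/2=0, d=(M1−M0)/(6·3)=109/1998, b=Δ0−h0·(2M0+M1)/6=-257/222
seg 1: a=1, c=M1/2=109/222, d=(M2−M1)/(6·3)=-175/1998, b=Δ1−h1·(2M1+M2)/6=35/111
seg 2: a=4, c=M2/2=-11/37, d=(M3−M2)/(6·2)=11/222, b=Δ2−h2·(2M2+M3)/6=199/222
t_q=15/4 → seg 1, τ=3/4; S=1+35/111·τ+109/222·τ²+-175/1998·τ³=6989/4736

  seg 0: a=3 b=-257/222 c=0 d=109/1998
  seg 1: a=1 b=35/111 c=109/222 d=-175/1998
  seg 2: a=4 b=199/222 c=-11/37 d=11/222
S(15/4) = 6989/4736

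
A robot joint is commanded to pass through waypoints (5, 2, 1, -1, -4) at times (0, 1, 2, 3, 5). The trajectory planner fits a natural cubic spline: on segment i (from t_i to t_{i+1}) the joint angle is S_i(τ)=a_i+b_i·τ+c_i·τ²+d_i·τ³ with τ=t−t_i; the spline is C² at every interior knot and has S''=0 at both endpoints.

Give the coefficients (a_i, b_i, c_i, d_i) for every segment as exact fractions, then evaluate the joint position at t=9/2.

  seg 0: a=5 b=-621/172 c=0 d=105/172
  seg 1: a=2 b=-153/86 c=315/172 d=-181/172
  seg 2: a=1 b=-219/172 c=-57/43 d=103/172
  seg 3: a=-1 b=-183/86 c=81/172 d=-27/344
S(9/2) = -9349/2752

Δ: Δ0=-3, Δ1=-1, Δ2=-2, Δ3=-3/2
row 1: diag=4, rhs=12; c'=1/4, d'=3
row 2: denom=4−1·1/4=15/4; d'=(-6−1·3)/(15/4)=-12/5
row 3: denom=6−1·4/15=86/15; d'=(3−1·-12/5)/(86/15)=81/86
back: M3=81/86
back: M2=-12/5−4/15·81/86=-114/43
back: M1=3−1/4·-114/43=315/86
M: M0=0, M1=315/86, M2=-114/43, M3=81/86, M4=0
seg 0: a=5, c=M0/2=0, d=(M1−M0)/(6·1)=105/172, b=Δ0−h0·(2M0+M1)/6=-621/172
seg 1: a=2, c=M1/2=315/172, d=(M2−M1)/(6·1)=-181/172, b=Δ1−h1·(2M1+M2)/6=-153/86
seg 2: a=1, c=M2/2=-57/43, d=(M3−M2)/(6·1)=103/172, b=Δ2−h2·(2M2+M3)/6=-219/172
seg 3: a=-1, c=M3/2=81/172, d=(M4−M3)/(6·2)=-27/344, b=Δ3−h3·(2M3+M4)/6=-183/86
t_q=9/2 → seg 3, τ=3/2; S=-1+-183/86·τ+81/172·τ²+-27/344·τ³=-9349/2752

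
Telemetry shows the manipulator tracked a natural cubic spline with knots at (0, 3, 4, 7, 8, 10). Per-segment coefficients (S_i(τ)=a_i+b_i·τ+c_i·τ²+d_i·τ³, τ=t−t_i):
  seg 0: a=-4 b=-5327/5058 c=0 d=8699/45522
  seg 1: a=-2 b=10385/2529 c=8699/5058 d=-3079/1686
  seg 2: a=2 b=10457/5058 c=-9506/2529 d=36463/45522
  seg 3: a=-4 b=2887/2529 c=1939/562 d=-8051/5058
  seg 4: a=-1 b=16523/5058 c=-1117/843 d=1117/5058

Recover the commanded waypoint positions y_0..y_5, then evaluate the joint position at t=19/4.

y_0 = S_0(0) = a_0 = -4
y_1 = S_1(0) = a_1 = -2
y_2 = S_2(0) = a_2 = 2
y_3 = S_3(0) = a_3 = -4
y_4 = S_4(0) = a_4 = -1
y_5 = S_4(2) = 2
t_q=19/4 is in segment 2 (τ=3/4); S_2(τ)=63813/35968

y_0=-4 y_1=-2 y_2=2 y_3=-4 y_4=-1 y_5=2
S(19/4) = 63813/35968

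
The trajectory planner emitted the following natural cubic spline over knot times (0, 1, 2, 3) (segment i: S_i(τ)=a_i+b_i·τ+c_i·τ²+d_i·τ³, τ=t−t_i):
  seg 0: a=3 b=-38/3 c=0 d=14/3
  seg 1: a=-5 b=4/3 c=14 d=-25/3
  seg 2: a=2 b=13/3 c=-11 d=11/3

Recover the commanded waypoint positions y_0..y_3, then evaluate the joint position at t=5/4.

y_0 = S_0(0) = a_0 = 3
y_1 = S_1(0) = a_1 = -5
y_2 = S_2(0) = a_2 = 2
y_3 = S_2(1) = -1
t_q=5/4 is in segment 1 (τ=1/4); S_1(τ)=-251/64

y_0=3 y_1=-5 y_2=2 y_3=-1
S(5/4) = -251/64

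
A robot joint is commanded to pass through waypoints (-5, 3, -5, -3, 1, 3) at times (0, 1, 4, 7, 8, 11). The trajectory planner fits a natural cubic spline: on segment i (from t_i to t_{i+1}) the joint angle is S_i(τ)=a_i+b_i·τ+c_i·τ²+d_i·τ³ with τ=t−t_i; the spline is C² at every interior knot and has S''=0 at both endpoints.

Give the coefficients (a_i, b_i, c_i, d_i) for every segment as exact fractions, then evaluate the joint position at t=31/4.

  seg 0: a=-5 b=15632/1635 c=0 d=-2552/1635
  seg 1: a=3 b=7976/1635 c=-2552/545 d=3544/4905
  seg 2: a=-5 b=-6064/1635 c=992/545 d=-1774/14715
  seg 3: a=-3 b=1294/327 c=1202/1635 d=-1132/1635
  seg 4: a=1 b=1826/545 c=-2194/1635 d=2194/14715
S(31/4) = 779/8720

Δ: Δ0=8, Δ1=-8/3, Δ2=2/3, Δ3=4, Δ4=2/3
row 1: diag=8, rhs=-64; c'=3/8, d'=-8
row 2: denom=12−3·3/8=87/8; d'=(20−3·-8)/(87/8)=352/87
row 3: denom=8−3·8/29=208/29; d'=(20−3·352/87)/(208/29)=57/52
row 4: denom=8−1·29/208=1635/208; d'=(-20−1·57/52)/(1635/208)=-4388/1635
back: M4=-4388/1635
back: M3=57/52−29/208·-4388/1635=2404/1635
back: M2=352/87−8/29·2404/1635=1984/545
back: M1=-8−3/8·1984/545=-5104/545
M: M0=0, M1=-5104/545, M2=1984/545, M3=2404/1635, M4=-4388/1635, M5=0
seg 0: a=-5, c=M0/2=0, d=(M1−M0)/(6·1)=-2552/1635, b=Δ0−h0·(2M0+M1)/6=15632/1635
seg 1: a=3, c=M1/2=-2552/545, d=(M2−M1)/(6·3)=3544/4905, b=Δ1−h1·(2M1+M2)/6=7976/1635
seg 2: a=-5, c=M2/2=992/545, d=(M3−M2)/(6·3)=-1774/14715, b=Δ2−h2·(2M2+M3)/6=-6064/1635
seg 3: a=-3, c=M3/2=1202/1635, d=(M4−M3)/(6·1)=-1132/1635, b=Δ3−h3·(2M3+M4)/6=1294/327
seg 4: a=1, c=M4/2=-2194/1635, d=(M5−M4)/(6·3)=2194/14715, b=Δ4−h4·(2M4+M5)/6=1826/545
t_q=31/4 → seg 3, τ=3/4; S=-3+1294/327·τ+1202/1635·τ²+-1132/1635·τ³=779/8720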